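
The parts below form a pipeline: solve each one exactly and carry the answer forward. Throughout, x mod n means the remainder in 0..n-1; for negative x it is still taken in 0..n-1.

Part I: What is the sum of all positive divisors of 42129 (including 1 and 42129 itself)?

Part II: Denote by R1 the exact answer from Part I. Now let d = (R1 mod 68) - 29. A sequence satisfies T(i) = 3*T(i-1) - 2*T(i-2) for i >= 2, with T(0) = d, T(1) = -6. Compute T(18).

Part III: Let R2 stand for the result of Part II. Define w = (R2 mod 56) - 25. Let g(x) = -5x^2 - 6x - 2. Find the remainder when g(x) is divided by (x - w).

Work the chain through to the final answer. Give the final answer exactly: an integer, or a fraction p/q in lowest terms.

Part I: 42129 = 3^2 * 31 * 151; sigma = (1 + 3 + 9) * (1 + 31) * (1 + 151) = 13 * 32 * 152 = 63232; answer 63232
Part II: R1 = 63232; d = 31; T(2) = 3*(-6) - 2*(31) = -80; iterating: T(2)=-80, T(3)=-228, T(4)=-524, T(5)=-1116, T(6)=-2300, T(7)=-4668, T(8)=-9404, T(9)=-18876, T(10)=-37820, T(11)=-75708, T(12)=-151484, T(13)=-303036, T(14)=-606140, T(15)=-1212348, T(16)=-2424764, T(17)=-4849596, T(18)=-9699260; answer -9699260
Part III: R2 = -9699260; w = 27; remainder = value at the root: -5*(27)^2 - 6*(27)^1 - 2 = (-3645) + (-162) + (-2) = -3809; answer -3809

-3809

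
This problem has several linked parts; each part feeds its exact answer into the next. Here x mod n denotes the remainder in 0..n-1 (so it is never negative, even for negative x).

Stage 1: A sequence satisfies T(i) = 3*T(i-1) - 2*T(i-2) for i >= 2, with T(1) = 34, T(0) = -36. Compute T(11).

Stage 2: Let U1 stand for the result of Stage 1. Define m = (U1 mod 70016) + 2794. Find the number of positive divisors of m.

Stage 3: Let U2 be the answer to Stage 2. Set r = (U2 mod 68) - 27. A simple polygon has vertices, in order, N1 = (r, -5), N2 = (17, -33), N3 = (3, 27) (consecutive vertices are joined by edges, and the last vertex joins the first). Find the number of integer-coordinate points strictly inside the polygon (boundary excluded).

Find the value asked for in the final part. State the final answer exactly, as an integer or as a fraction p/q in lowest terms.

Stage 1: T(2) = 3*(34) - 2*(-36) = 174; iterating: T(2)=174, T(3)=454, T(4)=1014, T(5)=2134, T(6)=4374, T(7)=8854, T(8)=17814, T(9)=35734, T(10)=71574, T(11)=143254; answer 143254
Stage 2: U1 = 143254; m = 6016; 6016 = 2^7 * 47; number of divisors = (7+1) * (1+1) = 16; answer 16
Stage 3: U2 = 16; r = -11; cross terms: (-11*-33 - 17*-5)=448, (17*27 - 3*-33)=558, (3*-5 - -11*27)=282; twice the area = |1288| = 1288; area = 644; boundary points = 28 + 2 + 2 = 32; strictly interior points = area - boundary/2 + 1 = 629; answer 629

629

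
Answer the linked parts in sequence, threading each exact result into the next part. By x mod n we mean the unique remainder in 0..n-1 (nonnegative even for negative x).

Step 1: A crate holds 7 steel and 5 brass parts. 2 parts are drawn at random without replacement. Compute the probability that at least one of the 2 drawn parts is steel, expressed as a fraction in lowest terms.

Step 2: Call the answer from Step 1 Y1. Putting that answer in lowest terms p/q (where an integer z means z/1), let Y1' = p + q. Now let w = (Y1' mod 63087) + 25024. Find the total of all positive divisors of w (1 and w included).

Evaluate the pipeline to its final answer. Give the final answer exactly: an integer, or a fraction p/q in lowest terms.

Step 1: total draws C(12,2) = 66; complement C(5,2) = 10; favorable 66 - 10 = 56; P = 28/33; answer 28/33
Step 2: Y1 = 28/33; threaded value p + q = 61; w = 25085; 25085 = 5 * 29 * 173; sigma = (1 + 5) * (1 + 29) * (1 + 173) = 6 * 30 * 174 = 31320; answer 31320

31320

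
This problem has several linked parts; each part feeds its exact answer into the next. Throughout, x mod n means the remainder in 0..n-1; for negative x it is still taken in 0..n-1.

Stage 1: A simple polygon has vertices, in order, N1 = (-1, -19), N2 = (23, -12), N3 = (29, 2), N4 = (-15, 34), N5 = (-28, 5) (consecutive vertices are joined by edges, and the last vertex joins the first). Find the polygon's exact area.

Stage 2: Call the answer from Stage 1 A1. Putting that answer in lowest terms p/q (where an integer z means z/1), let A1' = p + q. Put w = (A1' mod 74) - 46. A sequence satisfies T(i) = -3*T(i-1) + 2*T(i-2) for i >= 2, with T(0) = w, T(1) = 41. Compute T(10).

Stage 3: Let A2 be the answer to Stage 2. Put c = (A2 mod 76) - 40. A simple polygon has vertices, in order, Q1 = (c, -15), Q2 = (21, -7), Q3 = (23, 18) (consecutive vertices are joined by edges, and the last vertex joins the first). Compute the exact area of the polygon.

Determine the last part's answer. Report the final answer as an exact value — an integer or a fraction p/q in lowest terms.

717

Stage 1: cross terms: (-1*-12 - 23*-19)=449, (23*2 - 29*-12)=394, (29*34 - -15*2)=1016, (-15*5 - -28*34)=877, (-28*-19 - -1*5)=537; twice the area = |3273| = 3273; area = 3273/2; answer 3273/2
Stage 2: A1 = 3273/2; threaded value p + q = 3275; w = -27; T(2) = -3*(41) + 2*(-27) = -177; iterating: T(2)=-177, T(3)=613, T(4)=-2193, T(5)=7805, T(6)=-27801, T(7)=99013, T(8)=-352641, T(9)=1255949, T(10)=-4473129; answer -4473129
Stage 3: A2 = -4473129; c = -37; cross terms: (-37*-7 - 21*-15)=574, (21*18 - 23*-7)=539, (23*-15 - -37*18)=321; twice the area = |1434| = 1434; area = 717; answer 717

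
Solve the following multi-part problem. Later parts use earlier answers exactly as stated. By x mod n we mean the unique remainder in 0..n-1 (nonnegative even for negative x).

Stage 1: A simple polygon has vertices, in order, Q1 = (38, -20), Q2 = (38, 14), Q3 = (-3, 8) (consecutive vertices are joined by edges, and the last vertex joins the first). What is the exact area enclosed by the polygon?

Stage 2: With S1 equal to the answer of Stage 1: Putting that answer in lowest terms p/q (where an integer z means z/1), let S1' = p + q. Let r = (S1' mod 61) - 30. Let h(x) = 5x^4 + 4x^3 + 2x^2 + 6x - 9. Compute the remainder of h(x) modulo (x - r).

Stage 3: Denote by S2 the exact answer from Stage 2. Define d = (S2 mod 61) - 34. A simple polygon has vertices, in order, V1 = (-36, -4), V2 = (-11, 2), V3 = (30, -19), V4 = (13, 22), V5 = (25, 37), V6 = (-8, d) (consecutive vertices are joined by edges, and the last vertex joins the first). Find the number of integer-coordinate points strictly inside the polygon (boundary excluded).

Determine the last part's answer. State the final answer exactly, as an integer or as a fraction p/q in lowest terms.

894

Stage 1: cross terms: (38*14 - 38*-20)=1292, (38*8 - -3*14)=346, (-3*-20 - 38*8)=-244; twice the area = |1394| = 1394; area = 697; answer 697
Stage 2: S1 = 697; threaded value p + q = 698; r = -3; remainder = value at the root: 5*(-3)^4 + 4*(-3)^3 + 2*(-3)^2 + 6*(-3)^1 - 9 = (405) + (-108) + (18) + (-18) + (-9) = 288; answer 288
Stage 3: S2 = 288; d = 10; cross terms: (-36*2 - -11*-4)=-116, (-11*-19 - 30*2)=149, (30*22 - 13*-19)=907, (13*37 - 25*22)=-69, (25*10 - -8*37)=546, (-8*-4 - -36*10)=392; twice the area = |1809| = 1809; area = 1809/2; boundary points = 1 + 1 + 1 + 3 + 3 + 14 = 23; strictly interior points = area - boundary/2 + 1 = 894; answer 894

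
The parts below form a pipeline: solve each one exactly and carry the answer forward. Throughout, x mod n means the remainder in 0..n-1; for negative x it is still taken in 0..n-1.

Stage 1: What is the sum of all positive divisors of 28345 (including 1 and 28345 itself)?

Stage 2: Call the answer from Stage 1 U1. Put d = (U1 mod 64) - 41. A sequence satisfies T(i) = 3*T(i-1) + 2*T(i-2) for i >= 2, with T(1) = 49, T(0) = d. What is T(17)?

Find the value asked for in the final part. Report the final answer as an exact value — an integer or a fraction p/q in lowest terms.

Stage 1: 28345 = 5 * 5669; sigma = (1 + 5) * (1 + 5669) = 6 * 5670 = 34020; answer 34020
Stage 2: U1 = 34020; d = -5; T(2) = 3*(49) + 2*(-5) = 137; iterating: T(2)=137, T(3)=509, T(4)=1801, T(5)=6421, T(6)=22865, T(7)=81437, T(8)=290041, T(9)=1032997, T(10)=3679073, T(11)=13103213, T(12)=46667785, T(13)=166209781, T(14)=591964913, T(15)=2108314301, T(16)=7508872729, T(17)=26743246789; answer 26743246789

26743246789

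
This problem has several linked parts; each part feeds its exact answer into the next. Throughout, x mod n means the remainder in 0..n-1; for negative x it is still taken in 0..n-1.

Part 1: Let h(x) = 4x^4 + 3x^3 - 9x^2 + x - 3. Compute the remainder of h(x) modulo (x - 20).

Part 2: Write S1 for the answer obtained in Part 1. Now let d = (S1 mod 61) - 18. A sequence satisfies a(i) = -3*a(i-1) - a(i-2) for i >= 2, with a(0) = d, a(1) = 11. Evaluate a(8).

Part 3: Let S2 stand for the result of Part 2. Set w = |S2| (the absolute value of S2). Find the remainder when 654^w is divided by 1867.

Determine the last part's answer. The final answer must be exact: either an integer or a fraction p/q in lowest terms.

Part 1: remainder = value at the root: 4*(20)^4 + 3*(20)^3 - 9*(20)^2 + 1*(20)^1 - 3 = (640000) + (24000) + (-3600) + (20) + (-3) = 660417; answer 660417
Part 2: S1 = 660417; d = 13; a(2) = -3*(11) - 1*(13) = -46; iterating: a(2)=-46, a(3)=127, a(4)=-335, a(5)=878, a(6)=-2299, a(7)=6019, a(8)=-15758; answer -15758
Part 3: S2 = -15758; w = 15758; squarings mod 1867: 654^1=654, 654^2=173, 654^4=57, 654^8=1382, 654^16=1850, 654^32=289, 654^64=1373, 654^128=1326, 654^256=1429, 654^512=1410, 654^1024=1612, 654^2048=1547, 654^4096=1582, 654^8192=944; 654^15758 = 654^2 * 654^4 * 654^8 * 654^128 * 654^256 * 654^1024 * 654^2048 * 654^4096 * 654^8192 = 960 (mod 1867); answer 960

960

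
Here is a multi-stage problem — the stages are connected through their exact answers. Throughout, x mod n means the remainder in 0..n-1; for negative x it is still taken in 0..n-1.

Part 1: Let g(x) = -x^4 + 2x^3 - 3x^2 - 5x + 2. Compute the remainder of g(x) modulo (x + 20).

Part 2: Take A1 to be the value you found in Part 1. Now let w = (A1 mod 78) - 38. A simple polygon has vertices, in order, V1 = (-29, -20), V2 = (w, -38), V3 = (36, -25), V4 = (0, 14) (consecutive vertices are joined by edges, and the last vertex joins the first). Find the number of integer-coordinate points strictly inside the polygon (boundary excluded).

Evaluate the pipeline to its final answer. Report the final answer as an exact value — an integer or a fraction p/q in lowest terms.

Part 1: remainder = value at the root: -1*(-20)^4 + 2*(-20)^3 - 3*(-20)^2 - 5*(-20)^1 + 2 = (-160000) + (-16000) + (-1200) + (100) + (2) = -177098; answer -177098
Part 2: A1 = -177098; w = 2; cross terms: (-29*-38 - 2*-20)=1142, (2*-25 - 36*-38)=1318, (36*14 - 0*-25)=504, (0*-20 - -29*14)=406; twice the area = |3370| = 3370; area = 1685; boundary points = 1 + 1 + 3 + 1 = 6; strictly interior points = area - boundary/2 + 1 = 1683; answer 1683

1683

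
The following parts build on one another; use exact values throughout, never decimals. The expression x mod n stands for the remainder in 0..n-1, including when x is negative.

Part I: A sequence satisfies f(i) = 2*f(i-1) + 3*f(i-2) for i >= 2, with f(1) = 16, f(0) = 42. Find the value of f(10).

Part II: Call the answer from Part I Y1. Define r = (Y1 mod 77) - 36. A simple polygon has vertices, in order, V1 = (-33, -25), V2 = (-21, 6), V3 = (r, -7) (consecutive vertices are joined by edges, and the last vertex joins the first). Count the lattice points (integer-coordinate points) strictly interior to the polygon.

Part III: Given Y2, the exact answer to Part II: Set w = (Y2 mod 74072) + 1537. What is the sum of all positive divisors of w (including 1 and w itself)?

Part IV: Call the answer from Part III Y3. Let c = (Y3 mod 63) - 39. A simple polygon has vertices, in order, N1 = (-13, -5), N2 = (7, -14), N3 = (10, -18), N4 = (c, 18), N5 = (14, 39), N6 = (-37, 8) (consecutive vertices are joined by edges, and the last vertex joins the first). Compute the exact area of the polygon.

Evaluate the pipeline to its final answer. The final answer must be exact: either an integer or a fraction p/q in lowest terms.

Part I: f(2) = 2*(16) + 3*(42) = 158; iterating: f(2)=158, f(3)=364, f(4)=1202, f(5)=3496, f(6)=10598, f(7)=31684, f(8)=95162, f(9)=285376, f(10)=856238; answer 856238
Part II: Y1 = 856238; r = 39; cross terms: (-33*6 - -21*-25)=-723, (-21*-7 - 39*6)=-87, (39*-25 - -33*-7)=-1206; twice the area = |-2016| = 2016; area = 1008; boundary points = 1 + 1 + 18 = 20; strictly interior points = area - boundary/2 + 1 = 999; answer 999
Part III: Y2 = 999; w = 2536; 2536 = 2^3 * 317; sigma = (1 + 2 + 4 + 8) * (1 + 317) = 15 * 318 = 4770; answer 4770
Part IV: Y3 = 4770; c = 6; cross terms: (-13*-14 - 7*-5)=217, (7*-18 - 10*-14)=14, (10*18 - 6*-18)=288, (6*39 - 14*18)=-18, (14*8 - -37*39)=1555, (-37*-5 - -13*8)=289; twice the area = |2345| = 2345; area = 2345/2; answer 2345/2

2345/2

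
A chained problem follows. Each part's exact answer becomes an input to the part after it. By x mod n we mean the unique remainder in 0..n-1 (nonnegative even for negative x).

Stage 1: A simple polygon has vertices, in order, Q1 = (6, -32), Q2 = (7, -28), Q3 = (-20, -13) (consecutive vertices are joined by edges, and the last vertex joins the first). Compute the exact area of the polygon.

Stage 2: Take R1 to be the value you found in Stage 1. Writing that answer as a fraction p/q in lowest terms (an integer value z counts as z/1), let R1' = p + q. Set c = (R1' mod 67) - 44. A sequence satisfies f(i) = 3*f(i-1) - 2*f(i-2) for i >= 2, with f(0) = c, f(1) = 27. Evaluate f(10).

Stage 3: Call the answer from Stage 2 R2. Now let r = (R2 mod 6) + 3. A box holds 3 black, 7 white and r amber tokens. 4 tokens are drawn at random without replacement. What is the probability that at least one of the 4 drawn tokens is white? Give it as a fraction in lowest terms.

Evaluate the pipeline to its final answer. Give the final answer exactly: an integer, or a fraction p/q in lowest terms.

Stage 1: cross terms: (6*-28 - 7*-32)=56, (7*-13 - -20*-28)=-651, (-20*-32 - 6*-13)=718; twice the area = |123| = 123; area = 123/2; answer 123/2
Stage 2: R1 = 123/2; threaded value p + q = 125; c = 14; f(2) = 3*(27) - 2*(14) = 53; iterating: f(2)=53, f(3)=105, f(4)=209, f(5)=417, f(6)=833, f(7)=1665, f(8)=3329, f(9)=6657, f(10)=13313; answer 13313
Stage 3: R2 = 13313; r = 8; total draws C(18,4) = 3060; complement C(11,4) = 330; favorable 3060 - 330 = 2730; P = 91/102; answer 91/102

91/102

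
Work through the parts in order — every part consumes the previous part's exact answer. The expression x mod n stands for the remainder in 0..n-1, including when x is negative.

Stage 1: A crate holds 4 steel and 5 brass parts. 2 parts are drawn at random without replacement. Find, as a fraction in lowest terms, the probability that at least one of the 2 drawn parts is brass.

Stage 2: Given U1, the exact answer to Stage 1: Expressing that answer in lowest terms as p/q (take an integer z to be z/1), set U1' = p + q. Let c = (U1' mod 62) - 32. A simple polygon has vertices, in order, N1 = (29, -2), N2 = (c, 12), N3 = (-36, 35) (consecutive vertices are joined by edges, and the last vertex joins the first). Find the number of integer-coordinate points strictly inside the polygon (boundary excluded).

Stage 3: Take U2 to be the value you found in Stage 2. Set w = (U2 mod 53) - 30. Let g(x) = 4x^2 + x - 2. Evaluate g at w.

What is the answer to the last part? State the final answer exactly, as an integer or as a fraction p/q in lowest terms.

913

Stage 1: total draws C(9,2) = 36; complement C(4,2) = 6; favorable 36 - 6 = 30; P = 5/6; answer 5/6
Stage 2: U1 = 5/6; threaded value p + q = 11; c = -21; cross terms: (29*12 - -21*-2)=306, (-21*35 - -36*12)=-303, (-36*-2 - 29*35)=-943; twice the area = |-940| = 940; area = 470; boundary points = 2 + 1 + 1 = 4; strictly interior points = area - boundary/2 + 1 = 469; answer 469
Stage 3: U2 = 469; w = 15; 4*(15)^2 + 1*(15)^1 - 2 = (900) + (15) + (-2) = 913; answer 913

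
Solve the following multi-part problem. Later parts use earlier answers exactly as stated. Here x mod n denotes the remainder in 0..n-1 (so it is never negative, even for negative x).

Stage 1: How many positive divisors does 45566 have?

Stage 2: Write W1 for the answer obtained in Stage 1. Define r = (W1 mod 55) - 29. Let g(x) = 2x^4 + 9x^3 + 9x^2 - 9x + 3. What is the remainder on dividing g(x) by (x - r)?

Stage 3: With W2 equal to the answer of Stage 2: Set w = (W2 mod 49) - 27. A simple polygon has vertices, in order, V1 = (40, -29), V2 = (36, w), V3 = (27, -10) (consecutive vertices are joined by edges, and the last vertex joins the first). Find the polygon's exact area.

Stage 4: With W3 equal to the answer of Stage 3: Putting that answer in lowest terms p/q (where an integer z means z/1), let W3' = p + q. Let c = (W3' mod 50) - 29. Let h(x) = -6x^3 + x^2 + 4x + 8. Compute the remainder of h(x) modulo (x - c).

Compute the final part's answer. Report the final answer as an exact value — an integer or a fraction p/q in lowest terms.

392

Stage 1: 45566 = 2 * 22783; number of divisors = (1+1) * (1+1) = 4; answer 4
Stage 2: W1 = 4; r = -25; remainder = value at the root: 2*(-25)^4 + 9*(-25)^3 + 9*(-25)^2 - 9*(-25)^1 + 3 = (781250) + (-140625) + (5625) + (225) + (3) = 646478; answer 646478
Stage 3: W2 = 646478; w = -6; cross terms: (40*-6 - 36*-29)=804, (36*-10 - 27*-6)=-198, (27*-29 - 40*-10)=-383; twice the area = |223| = 223; area = 223/2; answer 223/2
Stage 4: W3 = 223/2; threaded value p + q = 225; c = -4; remainder = value at the root: -6*(-4)^3 + 1*(-4)^2 + 4*(-4)^1 + 8 = (384) + (16) + (-16) + (8) = 392; answer 392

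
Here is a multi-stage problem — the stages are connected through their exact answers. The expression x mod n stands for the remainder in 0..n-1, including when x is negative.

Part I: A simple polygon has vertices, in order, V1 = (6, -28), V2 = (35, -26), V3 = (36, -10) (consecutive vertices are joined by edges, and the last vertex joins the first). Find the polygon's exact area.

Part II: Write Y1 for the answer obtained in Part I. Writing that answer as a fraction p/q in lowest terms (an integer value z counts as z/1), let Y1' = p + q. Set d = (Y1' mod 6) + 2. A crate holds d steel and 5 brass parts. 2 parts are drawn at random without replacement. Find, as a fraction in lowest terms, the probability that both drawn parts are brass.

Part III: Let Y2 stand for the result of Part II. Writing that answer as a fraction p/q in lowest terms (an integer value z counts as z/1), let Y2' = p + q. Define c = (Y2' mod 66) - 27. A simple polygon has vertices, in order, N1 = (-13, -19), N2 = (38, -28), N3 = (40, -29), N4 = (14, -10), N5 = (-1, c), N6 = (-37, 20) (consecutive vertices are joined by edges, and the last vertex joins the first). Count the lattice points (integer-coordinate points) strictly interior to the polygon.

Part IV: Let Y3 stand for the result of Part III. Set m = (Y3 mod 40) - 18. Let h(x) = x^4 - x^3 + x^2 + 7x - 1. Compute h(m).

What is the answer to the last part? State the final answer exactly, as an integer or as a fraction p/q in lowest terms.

25

Part I: cross terms: (6*-26 - 35*-28)=824, (35*-10 - 36*-26)=586, (36*-28 - 6*-10)=-948; twice the area = |462| = 462; area = 231; answer 231
Part II: Y1 = 231; threaded value p + q = 232; d = 6; total draws C(11,2) = 55; favorable C(5,2) = 10; P = 2/11; answer 2/11
Part III: Y2 = 2/11; threaded value p + q = 13; c = -14; cross terms: (-13*-28 - 38*-19)=1086, (38*-29 - 40*-28)=18, (40*-10 - 14*-29)=6, (14*-14 - -1*-10)=-206, (-1*20 - -37*-14)=-538, (-37*-19 - -13*20)=963; twice the area = |1329| = 1329; area = 1329/2; boundary points = 3 + 1 + 1 + 1 + 2 + 3 = 11; strictly interior points = area - boundary/2 + 1 = 660; answer 660
Part IV: Y3 = 660; m = 2; 1*(2)^4 - 1*(2)^3 + 1*(2)^2 + 7*(2)^1 - 1 = (16) + (-8) + (4) + (14) + (-1) = 25; answer 25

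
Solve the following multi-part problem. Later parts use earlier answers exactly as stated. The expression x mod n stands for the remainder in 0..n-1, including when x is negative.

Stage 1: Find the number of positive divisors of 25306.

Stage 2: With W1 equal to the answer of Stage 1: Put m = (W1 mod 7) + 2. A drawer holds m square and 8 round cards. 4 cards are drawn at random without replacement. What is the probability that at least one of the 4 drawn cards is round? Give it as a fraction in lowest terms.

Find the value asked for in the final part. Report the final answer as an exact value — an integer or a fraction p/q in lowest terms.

Stage 1: 25306 = 2 * 12653; number of divisors = (1+1) * (1+1) = 4; answer 4
Stage 2: W1 = 4; m = 6; total draws C(14,4) = 1001; complement C(6,4) = 15; favorable 1001 - 15 = 986; P = 986/1001; answer 986/1001

986/1001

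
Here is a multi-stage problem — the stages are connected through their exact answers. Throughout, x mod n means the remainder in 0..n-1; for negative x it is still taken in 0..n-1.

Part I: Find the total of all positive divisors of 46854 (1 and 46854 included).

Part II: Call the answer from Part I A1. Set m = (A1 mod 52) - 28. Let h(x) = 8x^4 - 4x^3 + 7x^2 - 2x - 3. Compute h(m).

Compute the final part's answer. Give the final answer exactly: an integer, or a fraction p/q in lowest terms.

5010597

Part I: 46854 = 2 * 3^2 * 19 * 137; sigma = (1 + 2) * (1 + 3 + 9) * (1 + 19) * (1 + 137) = 3 * 13 * 20 * 138 = 107640; answer 107640
Part II: A1 = 107640; m = -28; 8*(-28)^4 - 4*(-28)^3 + 7*(-28)^2 - 2*(-28)^1 - 3 = (4917248) + (87808) + (5488) + (56) + (-3) = 5010597; answer 5010597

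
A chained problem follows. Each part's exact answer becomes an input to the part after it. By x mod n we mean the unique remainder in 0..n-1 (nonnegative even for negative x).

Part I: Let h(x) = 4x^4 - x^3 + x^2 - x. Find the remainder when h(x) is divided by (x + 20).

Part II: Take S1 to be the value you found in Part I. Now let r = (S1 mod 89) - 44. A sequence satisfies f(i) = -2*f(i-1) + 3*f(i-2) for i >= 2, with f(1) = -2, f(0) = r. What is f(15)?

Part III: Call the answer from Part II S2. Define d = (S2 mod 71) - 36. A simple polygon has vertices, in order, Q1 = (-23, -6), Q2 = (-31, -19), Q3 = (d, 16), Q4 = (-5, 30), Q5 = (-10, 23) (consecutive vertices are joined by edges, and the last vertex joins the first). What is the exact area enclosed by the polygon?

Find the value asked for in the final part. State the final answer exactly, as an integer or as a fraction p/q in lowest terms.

Part I: remainder = value at the root: 4*(-20)^4 - 1*(-20)^3 + 1*(-20)^2 - 1*(-20)^1 = (640000) + (8000) + (400) + (20) = 648420; answer 648420
Part II: S1 = 648420; r = 11; f(2) = -2*(-2) + 3*(11) = 37; iterating: f(2)=37, f(3)=-80, f(4)=271, f(5)=-782, f(6)=2377, f(7)=-7100, f(8)=21331, f(9)=-63962, f(10)=191917, f(11)=-575720, f(12)=1727191, f(13)=-5181542, f(14)=15544657, f(15)=-46633940; answer -46633940
Part III: S2 = -46633940; d = 31; cross terms: (-23*-19 - -31*-6)=251, (-31*16 - 31*-19)=93, (31*30 - -5*16)=1010, (-5*23 - -10*30)=185, (-10*-6 - -23*23)=589; twice the area = |2128| = 2128; area = 1064; answer 1064

1064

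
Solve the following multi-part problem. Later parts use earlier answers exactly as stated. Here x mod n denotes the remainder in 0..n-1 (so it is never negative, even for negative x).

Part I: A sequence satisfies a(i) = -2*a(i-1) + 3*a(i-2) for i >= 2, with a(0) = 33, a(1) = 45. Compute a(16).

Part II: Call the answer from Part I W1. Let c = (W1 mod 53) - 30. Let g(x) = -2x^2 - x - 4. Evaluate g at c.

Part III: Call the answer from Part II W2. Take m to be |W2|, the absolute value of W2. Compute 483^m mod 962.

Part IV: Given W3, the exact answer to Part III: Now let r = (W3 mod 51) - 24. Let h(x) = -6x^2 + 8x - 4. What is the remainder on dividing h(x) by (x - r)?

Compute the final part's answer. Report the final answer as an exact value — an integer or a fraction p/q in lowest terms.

-3362

Part I: a(2) = -2*(45) + 3*(33) = 9; iterating: a(2)=9, a(3)=117, a(4)=-207, a(5)=765, a(6)=-2151, a(7)=6597, a(8)=-19647, a(9)=59085, a(10)=-177111, a(11)=531477, a(12)=-1594287, a(13)=4783005, a(14)=-14348871, a(15)=43046757, a(16)=-129140127; answer -129140127
Part II: W1 = -129140127; c = 14; -2*(14)^2 - 1*(14)^1 - 4 = (-392) + (-14) + (-4) = -410; answer -410
Part III: W2 = -410; m = 410; squarings mod 962: 483^1=483, 483^2=485, 483^4=497, 483^8=737, 483^16=601, 483^32=451, 483^64=419, 483^128=477, 483^256=497; 483^410 = 483^2 * 483^8 * 483^16 * 483^128 * 483^256 = 511 (mod 962); answer 511
Part IV: W3 = 511; r = -23; remainder = value at the root: -6*(-23)^2 + 8*(-23)^1 - 4 = (-3174) + (-184) + (-4) = -3362; answer -3362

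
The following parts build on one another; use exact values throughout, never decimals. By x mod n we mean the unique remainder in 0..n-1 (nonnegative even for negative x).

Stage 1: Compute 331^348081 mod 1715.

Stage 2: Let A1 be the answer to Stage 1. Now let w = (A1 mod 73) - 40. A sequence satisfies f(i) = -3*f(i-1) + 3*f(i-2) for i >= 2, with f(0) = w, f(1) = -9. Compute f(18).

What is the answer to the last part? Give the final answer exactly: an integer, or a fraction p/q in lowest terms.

119277976167

Stage 1: squarings mod 1715: 331^1=331, 331^2=1516, 331^4=156, 331^8=326, 331^16=1661, 331^32=1201, 331^64=86, 331^128=536, 331^256=891, 331^512=1551, 331^1024=1171, 331^2048=956, 331^4096=1556, 331^8192=1271, 331^16384=1626, 331^32768=1061, 331^65536=681, 331^131072=711, 331^262144=1311; 331^348081 = 331^1 * 331^16 * 331^32 * 331^128 * 331^256 * 331^512 * 331^1024 * 331^2048 * 331^16384 * 331^65536 * 331^262144 = 1296 (mod 1715); answer 1296
Stage 2: A1 = 1296; w = 15; f(2) = -3*(-9) + 3*(15) = 72; iterating: f(2)=72, f(3)=-243, f(4)=945, f(5)=-3564, f(6)=13527, f(7)=-51273, f(8)=194400, f(9)=-737019, f(10)=2794257, f(11)=-10593828, f(12)=40164255, f(13)=-152274249, f(14)=577315512, f(15)=-2188769283, f(16)=8298254385, f(17)=-31461071004, f(18)=119277976167; answer 119277976167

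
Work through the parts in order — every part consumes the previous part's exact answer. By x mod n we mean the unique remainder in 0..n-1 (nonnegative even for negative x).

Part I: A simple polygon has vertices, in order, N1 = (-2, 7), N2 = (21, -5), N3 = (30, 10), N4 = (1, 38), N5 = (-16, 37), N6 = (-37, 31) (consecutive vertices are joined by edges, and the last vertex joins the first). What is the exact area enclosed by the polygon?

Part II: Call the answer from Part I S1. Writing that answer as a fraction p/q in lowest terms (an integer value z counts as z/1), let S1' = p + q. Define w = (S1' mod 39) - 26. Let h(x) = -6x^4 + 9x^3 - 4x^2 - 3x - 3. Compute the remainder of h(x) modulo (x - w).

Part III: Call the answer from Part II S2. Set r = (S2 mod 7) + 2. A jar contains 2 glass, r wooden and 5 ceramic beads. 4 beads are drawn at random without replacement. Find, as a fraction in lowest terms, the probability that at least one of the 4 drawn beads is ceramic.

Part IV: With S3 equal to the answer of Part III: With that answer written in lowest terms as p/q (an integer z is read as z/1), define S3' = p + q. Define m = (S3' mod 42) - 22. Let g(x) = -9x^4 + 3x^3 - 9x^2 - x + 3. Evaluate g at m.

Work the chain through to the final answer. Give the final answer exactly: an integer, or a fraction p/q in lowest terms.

Part I: cross terms: (-2*-5 - 21*7)=-137, (21*10 - 30*-5)=360, (30*38 - 1*10)=1130, (1*37 - -16*38)=645, (-16*31 - -37*37)=873, (-37*7 - -2*31)=-197; twice the area = |2674| = 2674; area = 1337; answer 1337
Part II: S1 = 1337; threaded value p + q = 1338; w = -14; remainder = value at the root: -6*(-14)^4 + 9*(-14)^3 - 4*(-14)^2 - 3*(-14)^1 - 3 = (-230496) + (-24696) + (-784) + (42) + (-3) = -255937; answer -255937
Part III: S2 = -255937; r = 6; total draws C(13,4) = 715; complement C(8,4) = 70; favorable 715 - 70 = 645; P = 129/143; answer 129/143
Part IV: S3 = 129/143; threaded value p + q = 272; m = -2; -9*(-2)^4 + 3*(-2)^3 - 9*(-2)^2 - 1*(-2)^1 + 3 = (-144) + (-24) + (-36) + (2) + (3) = -199; answer -199

-199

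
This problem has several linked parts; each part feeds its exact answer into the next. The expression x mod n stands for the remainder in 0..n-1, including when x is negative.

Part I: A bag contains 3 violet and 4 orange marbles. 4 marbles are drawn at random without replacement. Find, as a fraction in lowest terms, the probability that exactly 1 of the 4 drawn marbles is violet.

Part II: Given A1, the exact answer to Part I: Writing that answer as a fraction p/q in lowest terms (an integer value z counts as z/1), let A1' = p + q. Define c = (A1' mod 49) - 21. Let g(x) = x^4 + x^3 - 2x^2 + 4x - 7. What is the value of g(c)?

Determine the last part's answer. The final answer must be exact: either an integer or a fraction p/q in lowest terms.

Part I: total draws C(7,4) = 35; favorable C(3,1)*C(4,3) = 12; P = 12/35; answer 12/35
Part II: A1 = 12/35; threaded value p + q = 47; c = 26; 1*(26)^4 + 1*(26)^3 - 2*(26)^2 + 4*(26)^1 - 7 = (456976) + (17576) + (-1352) + (104) + (-7) = 473297; answer 473297

473297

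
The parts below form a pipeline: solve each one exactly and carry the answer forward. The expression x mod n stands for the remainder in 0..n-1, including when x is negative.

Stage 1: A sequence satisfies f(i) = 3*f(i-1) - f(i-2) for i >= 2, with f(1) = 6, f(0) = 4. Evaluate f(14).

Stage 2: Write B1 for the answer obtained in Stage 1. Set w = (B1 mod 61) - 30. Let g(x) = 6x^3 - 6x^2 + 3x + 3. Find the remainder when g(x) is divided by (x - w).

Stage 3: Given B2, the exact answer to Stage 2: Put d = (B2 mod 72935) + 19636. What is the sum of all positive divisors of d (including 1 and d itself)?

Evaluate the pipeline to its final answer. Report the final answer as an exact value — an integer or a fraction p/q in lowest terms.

36780

Stage 1: f(2) = 3*(6) - 1*(4) = 14; iterating: f(2)=14, f(3)=36, f(4)=94, f(5)=246, f(6)=644, f(7)=1686, f(8)=4414, f(9)=11556, f(10)=30254, f(11)=79206, f(12)=207364, f(13)=542886, f(14)=1421294; answer 1421294
Stage 2: B1 = 1421294; w = 25; remainder = value at the root: 6*(25)^3 - 6*(25)^2 + 3*(25)^1 + 3 = (93750) + (-3750) + (75) + (3) = 90078; answer 90078
Stage 3: B2 = 90078; d = 36779; 36779 is prime, so its only divisors are 1 and 36779; sigma = 1 + 36779 = 36780; answer 36780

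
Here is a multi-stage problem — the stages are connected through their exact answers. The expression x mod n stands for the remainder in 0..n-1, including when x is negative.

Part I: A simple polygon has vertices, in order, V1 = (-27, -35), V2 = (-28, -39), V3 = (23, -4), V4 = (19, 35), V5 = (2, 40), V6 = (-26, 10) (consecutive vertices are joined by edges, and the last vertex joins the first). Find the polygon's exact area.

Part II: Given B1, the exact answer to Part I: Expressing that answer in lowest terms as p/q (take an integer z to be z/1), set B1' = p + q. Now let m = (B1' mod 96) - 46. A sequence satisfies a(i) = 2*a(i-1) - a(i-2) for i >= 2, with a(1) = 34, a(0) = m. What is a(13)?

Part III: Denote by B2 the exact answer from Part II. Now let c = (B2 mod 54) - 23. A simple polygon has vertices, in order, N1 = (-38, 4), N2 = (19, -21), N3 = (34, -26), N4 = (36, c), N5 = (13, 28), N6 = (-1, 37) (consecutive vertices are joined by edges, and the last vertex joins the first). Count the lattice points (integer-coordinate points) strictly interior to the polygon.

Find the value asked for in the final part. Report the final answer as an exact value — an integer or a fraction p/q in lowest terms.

2321

Part I: cross terms: (-27*-39 - -28*-35)=73, (-28*-4 - 23*-39)=1009, (23*35 - 19*-4)=881, (19*40 - 2*35)=690, (2*10 - -26*40)=1060, (-26*-35 - -27*10)=1180; twice the area = |4893| = 4893; area = 4893/2; answer 4893/2
Part II: B1 = 4893/2; threaded value p + q = 4895; m = 49; a(2) = 2*(34) - 1*(49) = 19; iterating: a(2)=19, a(3)=4, a(4)=-11, a(5)=-26, a(6)=-41, a(7)=-56, a(8)=-71, a(9)=-86, a(10)=-101, a(11)=-116, a(12)=-131, a(13)=-146; answer -146
Part III: B2 = -146; c = -7; cross terms: (-38*-21 - 19*4)=722, (19*-26 - 34*-21)=220, (34*-7 - 36*-26)=698, (36*28 - 13*-7)=1099, (13*37 - -1*28)=509, (-1*4 - -38*37)=1402; twice the area = |4650| = 4650; area = 2325; boundary points = 1 + 5 + 1 + 1 + 1 + 1 = 10; strictly interior points = area - boundary/2 + 1 = 2321; answer 2321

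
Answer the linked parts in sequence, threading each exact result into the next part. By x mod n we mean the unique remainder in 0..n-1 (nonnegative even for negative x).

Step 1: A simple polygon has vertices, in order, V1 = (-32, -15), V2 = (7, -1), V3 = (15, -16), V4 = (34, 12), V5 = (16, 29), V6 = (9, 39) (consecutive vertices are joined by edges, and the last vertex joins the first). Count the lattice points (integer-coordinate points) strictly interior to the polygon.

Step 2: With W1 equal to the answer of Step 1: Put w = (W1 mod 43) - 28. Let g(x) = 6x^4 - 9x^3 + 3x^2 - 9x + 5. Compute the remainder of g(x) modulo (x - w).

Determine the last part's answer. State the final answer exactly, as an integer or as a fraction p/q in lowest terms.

Step 1: cross terms: (-32*-1 - 7*-15)=137, (7*-16 - 15*-1)=-97, (15*12 - 34*-16)=724, (34*29 - 16*12)=794, (16*39 - 9*29)=363, (9*-15 - -32*39)=1113; twice the area = |3034| = 3034; area = 1517; boundary points = 1 + 1 + 1 + 1 + 1 + 1 = 6; strictly interior points = area - boundary/2 + 1 = 1515; answer 1515
Step 2: W1 = 1515; w = -18; remainder = value at the root: 6*(-18)^4 - 9*(-18)^3 + 3*(-18)^2 - 9*(-18)^1 + 5 = (629856) + (52488) + (972) + (162) + (5) = 683483; answer 683483

683483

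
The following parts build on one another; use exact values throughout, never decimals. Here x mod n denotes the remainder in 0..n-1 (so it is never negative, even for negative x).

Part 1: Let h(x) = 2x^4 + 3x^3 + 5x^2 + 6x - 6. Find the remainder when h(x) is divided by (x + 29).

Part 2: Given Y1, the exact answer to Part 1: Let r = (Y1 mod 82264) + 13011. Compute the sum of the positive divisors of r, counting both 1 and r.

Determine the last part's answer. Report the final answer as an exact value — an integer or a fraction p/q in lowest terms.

61440

Part 1: remainder = value at the root: 2*(-29)^4 + 3*(-29)^3 + 5*(-29)^2 + 6*(-29)^1 - 6 = (1414562) + (-73167) + (4205) + (-174) + (-6) = 1345420; answer 1345420
Part 2: Y1 = 1345420; r = 42207; 42207 = 3 * 11 * 1279; sigma = (1 + 3) * (1 + 11) * (1 + 1279) = 4 * 12 * 1280 = 61440; answer 61440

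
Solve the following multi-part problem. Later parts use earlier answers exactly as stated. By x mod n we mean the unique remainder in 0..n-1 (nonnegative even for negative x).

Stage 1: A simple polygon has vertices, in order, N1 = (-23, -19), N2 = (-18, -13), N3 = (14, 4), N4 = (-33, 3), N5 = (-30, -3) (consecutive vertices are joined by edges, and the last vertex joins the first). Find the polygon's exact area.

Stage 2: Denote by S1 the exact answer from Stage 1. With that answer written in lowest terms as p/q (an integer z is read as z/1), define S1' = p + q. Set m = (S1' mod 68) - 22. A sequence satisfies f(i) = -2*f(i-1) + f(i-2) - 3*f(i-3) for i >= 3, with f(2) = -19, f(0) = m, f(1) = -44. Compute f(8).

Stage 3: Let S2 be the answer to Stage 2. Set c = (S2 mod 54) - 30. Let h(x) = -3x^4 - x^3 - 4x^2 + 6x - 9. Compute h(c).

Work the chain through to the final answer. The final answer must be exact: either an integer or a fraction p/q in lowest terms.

-12089

Stage 1: cross terms: (-23*-13 - -18*-19)=-43, (-18*4 - 14*-13)=110, (14*3 - -33*4)=174, (-33*-3 - -30*3)=189, (-30*-19 - -23*-3)=501; twice the area = |931| = 931; area = 931/2; answer 931/2
Stage 2: S1 = 931/2; threaded value p + q = 933; m = 27; f(3) = -2*(-19) + 1*(-44) - 3*(27) = -87; iterating: f(3)=-87, f(4)=287, f(5)=-604, f(6)=1756, f(7)=-4977, f(8)=13522; answer 13522
Stage 3: S2 = 13522; c = -8; -3*(-8)^4 - 1*(-8)^3 - 4*(-8)^2 + 6*(-8)^1 - 9 = (-12288) + (512) + (-256) + (-48) + (-9) = -12089; answer -12089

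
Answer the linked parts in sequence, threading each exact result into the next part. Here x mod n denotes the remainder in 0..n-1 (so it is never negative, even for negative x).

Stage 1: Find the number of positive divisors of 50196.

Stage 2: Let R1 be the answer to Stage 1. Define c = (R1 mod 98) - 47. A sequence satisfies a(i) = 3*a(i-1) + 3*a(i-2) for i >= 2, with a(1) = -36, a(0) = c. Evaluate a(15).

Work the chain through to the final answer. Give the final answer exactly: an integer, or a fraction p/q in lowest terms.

Stage 1: 50196 = 2^2 * 3 * 47 * 89; number of divisors = (2+1) * (1+1) * (1+1) * (1+1) = 24; answer 24
Stage 2: R1 = 24; c = -23; a(2) = 3*(-36) + 3*(-23) = -177; iterating: a(2)=-177, a(3)=-639, a(4)=-2448, a(5)=-9261, a(6)=-35127, a(7)=-133164, a(8)=-504873, a(9)=-1914111, a(10)=-7256952, a(11)=-27513189, a(12)=-104310423, a(13)=-395470836, a(14)=-1499343777, a(15)=-5684443839; answer -5684443839

-5684443839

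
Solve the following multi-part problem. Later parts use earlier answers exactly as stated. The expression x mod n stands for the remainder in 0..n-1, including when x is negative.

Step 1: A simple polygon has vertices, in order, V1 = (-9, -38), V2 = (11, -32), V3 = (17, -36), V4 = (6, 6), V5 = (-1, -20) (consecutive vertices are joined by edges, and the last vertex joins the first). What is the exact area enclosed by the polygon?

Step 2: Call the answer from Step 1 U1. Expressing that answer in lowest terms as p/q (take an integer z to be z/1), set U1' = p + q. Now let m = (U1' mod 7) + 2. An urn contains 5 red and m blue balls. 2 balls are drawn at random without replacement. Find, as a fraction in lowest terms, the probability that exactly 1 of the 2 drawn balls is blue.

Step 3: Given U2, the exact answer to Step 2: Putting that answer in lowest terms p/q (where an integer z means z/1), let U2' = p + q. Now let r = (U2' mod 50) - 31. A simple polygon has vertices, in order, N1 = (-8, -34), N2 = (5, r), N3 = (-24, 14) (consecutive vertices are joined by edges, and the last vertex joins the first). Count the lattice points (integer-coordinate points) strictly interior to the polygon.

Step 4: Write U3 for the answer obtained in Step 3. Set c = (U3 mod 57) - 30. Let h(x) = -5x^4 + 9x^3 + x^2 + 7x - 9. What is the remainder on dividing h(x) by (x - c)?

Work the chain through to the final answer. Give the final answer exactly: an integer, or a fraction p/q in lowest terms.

Step 1: cross terms: (-9*-32 - 11*-38)=706, (11*-36 - 17*-32)=148, (17*6 - 6*-36)=318, (6*-20 - -1*6)=-114, (-1*-38 - -9*-20)=-142; twice the area = |916| = 916; area = 458; answer 458
Step 2: U1 = 458; threaded value p + q = 459; m = 6; total draws C(11,2) = 55; favorable C(6,1)*C(5,1) = 30; P = 6/11; answer 6/11
Step 3: U2 = 6/11; threaded value p + q = 17; r = -14; cross terms: (-8*-14 - 5*-34)=282, (5*14 - -24*-14)=-266, (-24*-34 - -8*14)=928; twice the area = |944| = 944; area = 472; boundary points = 1 + 1 + 16 = 18; strictly interior points = area - boundary/2 + 1 = 464; answer 464
Step 4: U3 = 464; c = -22; remainder = value at the root: -5*(-22)^4 + 9*(-22)^3 + 1*(-22)^2 + 7*(-22)^1 - 9 = (-1171280) + (-95832) + (484) + (-154) + (-9) = -1266791; answer -1266791

-1266791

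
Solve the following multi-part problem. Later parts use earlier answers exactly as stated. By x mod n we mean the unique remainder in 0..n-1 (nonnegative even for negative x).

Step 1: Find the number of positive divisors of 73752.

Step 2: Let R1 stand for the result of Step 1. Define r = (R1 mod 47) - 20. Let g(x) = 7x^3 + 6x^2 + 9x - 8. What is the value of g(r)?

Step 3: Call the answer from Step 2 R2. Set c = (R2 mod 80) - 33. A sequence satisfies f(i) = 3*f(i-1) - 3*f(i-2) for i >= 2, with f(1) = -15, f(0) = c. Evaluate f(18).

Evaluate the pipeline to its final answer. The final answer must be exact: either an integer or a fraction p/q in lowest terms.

Step 1: 73752 = 2^3 * 3 * 7 * 439; number of divisors = (3+1) * (1+1) * (1+1) * (1+1) = 32; answer 32
Step 2: R1 = 32; r = 12; 7*(12)^3 + 6*(12)^2 + 9*(12)^1 - 8 = (12096) + (864) + (108) + (-8) = 13060; answer 13060
Step 3: R2 = 13060; c = -13; f(2) = 3*(-15) - 3*(-13) = -6; iterating: f(2)=-6, f(3)=27, f(4)=99, f(5)=216, f(6)=351, f(7)=405, f(8)=162, f(9)=-729, f(10)=-2673, f(11)=-5832, f(12)=-9477, f(13)=-10935, f(14)=-4374, f(15)=19683, f(16)=72171, f(17)=157464, f(18)=255879; answer 255879

255879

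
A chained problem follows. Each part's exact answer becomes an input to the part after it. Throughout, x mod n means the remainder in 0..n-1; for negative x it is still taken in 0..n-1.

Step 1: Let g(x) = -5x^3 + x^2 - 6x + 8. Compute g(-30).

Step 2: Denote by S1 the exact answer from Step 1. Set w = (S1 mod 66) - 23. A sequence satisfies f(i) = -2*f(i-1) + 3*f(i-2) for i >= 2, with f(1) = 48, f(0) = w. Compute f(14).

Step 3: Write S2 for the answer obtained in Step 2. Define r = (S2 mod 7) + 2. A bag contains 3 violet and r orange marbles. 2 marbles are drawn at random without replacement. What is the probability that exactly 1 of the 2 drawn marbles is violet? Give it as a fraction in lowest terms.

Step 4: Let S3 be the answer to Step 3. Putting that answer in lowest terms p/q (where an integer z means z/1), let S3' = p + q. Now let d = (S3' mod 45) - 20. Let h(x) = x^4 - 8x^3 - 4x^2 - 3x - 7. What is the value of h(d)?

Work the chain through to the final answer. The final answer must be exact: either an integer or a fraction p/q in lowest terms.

34013

Step 1: -5*(-30)^3 + 1*(-30)^2 - 6*(-30)^1 + 8 = (135000) + (900) + (180) + (8) = 136088; answer 136088
Step 2: S1 = 136088; w = 39; f(2) = -2*(48) + 3*(39) = 21; iterating: f(2)=21, f(3)=102, f(4)=-141, f(5)=588, f(6)=-1599, f(7)=4962, f(8)=-14721, f(9)=44328, f(10)=-132819, f(11)=398622, f(12)=-1195701, f(13)=3587268, f(14)=-10761639; answer -10761639
Step 3: S2 = -10761639; r = 2; total draws C(5,2) = 10; favorable C(3,1)*C(2,1) = 6; P = 3/5; answer 3/5
Step 4: S3 = 3/5; threaded value p + q = 8; d = -12; 1*(-12)^4 - 8*(-12)^3 - 4*(-12)^2 - 3*(-12)^1 - 7 = (20736) + (13824) + (-576) + (36) + (-7) = 34013; answer 34013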